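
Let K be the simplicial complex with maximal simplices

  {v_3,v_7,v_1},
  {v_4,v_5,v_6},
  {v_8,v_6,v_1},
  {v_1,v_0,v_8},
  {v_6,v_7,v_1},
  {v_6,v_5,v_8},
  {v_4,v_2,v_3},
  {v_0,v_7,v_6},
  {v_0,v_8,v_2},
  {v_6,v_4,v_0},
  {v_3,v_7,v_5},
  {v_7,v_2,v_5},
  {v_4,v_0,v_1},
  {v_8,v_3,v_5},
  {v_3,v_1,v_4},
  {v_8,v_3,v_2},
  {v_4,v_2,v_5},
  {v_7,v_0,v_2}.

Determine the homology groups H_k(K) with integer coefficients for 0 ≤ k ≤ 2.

Fix the vertex order v_0 < v_1 < v_2 < v_3 < v_4 < v_5 < v_6 < v_7 < v_8 and write every simplex with vertices in increasing order. Then dim K = 2 and the simplices of K are:

  0-simplices (9): [v_0], [v_1], [v_2], [v_3], [v_4], [v_5], [v_6], [v_7], [v_8]
  1-simplices (27): (27 of them)
  2-simplices (18): (18 of them)

Hence C_0 ≅ Z^9, C_1 ≅ Z^27, C_2 ≅ Z^18.

The boundary map ∂_1: C_1 → C_0 maps an edge to its endpoints' difference, ∂[p,q] = q − p. For instance
  ∂[v_2,v_7] = [v_7] − [v_2].
This gives a 9×27 integer matrix of rank 8; reducing to Smith normal form yields diagonal entries (1,1,1,1,1,1,1,1).

The boundary map ∂_2: C_2 → C_1 sends each 2-simplex [p,q,r] to [q,r] − [p,r] + [p,q]. For instance
  ∂[v_1,v_3,v_4] = [v_3,v_4] − [v_1,v_4] + [v_1,v_3],
  ∂[v_0,v_1,v_4] = [v_1,v_4] − [v_0,v_4] + [v_0,v_1].
This gives a 27×18 integer matrix of rank 18; reducing to Smith normal form yields diagonal entries (1,1,1,1,1,1,1,1,1,1,1,1,1,1,1,1,1,2).

Now H_k = ker ∂_k / im ∂_{k+1}, so:

  H_0: rank C_0 − rank ∂_1 = 9 − 8 = 1, and the invariant factors of ∂_1 are all 1, so H_0 ≅ Z.
  H_1: rank ker ∂_1 − rank ∂_2 = (27 − 8) − 18 = 1, and ∂_2 has invariant factor 2 > 1, so H_1 ≅ Z ⊕ Z/2.
  H_2: rank ker ∂_2 − rank ∂_3 = (18 − 18) − 0 = 0, and there is no ∂_3, so H_2 ≅ 0.

As a check, the Euler characteristic is 9 − 27 + 18 = 0, which agrees with 1 − 1 + 0 = 0.

H_0 = Z,  H_1 = Z ⊕ Z/2,  H_2 = 0.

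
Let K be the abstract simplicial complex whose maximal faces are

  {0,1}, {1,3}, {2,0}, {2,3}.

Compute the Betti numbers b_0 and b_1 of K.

Order the vertices as 0 < 1 < 2 < 3. Listing each simplex with vertices in this order, K has dimension 1 with simplices:

  0-simplices (4): [0], [1], [2], [3]
  1-simplices (4): [0,1], [0,2], [1,3], [2,3]

so the chain groups are C_0 ≅ Z^4, C_1 ≅ Z^4.

∂_1: C_1 → C_0 is given by ∂[p,q] = [q] − [p].
The 4×4 boundary matrix has rank 3 and Smith normal form diag(1,1,1).

Now H_k = ker ∂_k / im ∂_{k+1}, so:

  H_0: rank C_0 − rank ∂_1 = 4 − 3 = 1, and the invariant factors of ∂_1 are all 1, so H_0 = Z.
  H_1: rank ker ∂_1 − rank ∂_2 = (4 − 3) − 0 = 1, and there is no ∂_2, so H_1 = Z.

Hence the Betti numbers are b_0 = 1, b_1 = 1.

b_0 = 1, b_1 = 1.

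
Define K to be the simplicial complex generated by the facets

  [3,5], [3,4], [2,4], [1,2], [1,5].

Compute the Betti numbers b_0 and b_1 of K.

Take the total order 1 < 2 < 3 < 4 < 5 on the vertex set. Then K (dimension 1) consists of the simplices:

  0-simplices (5): [1], [2], [3], [4], [5]
  1-simplices (5): [1,2], [1,5], [2,4], [3,4], [3,5]

giving chain groups C_0 ≅ Z^5, C_1 ≅ Z^5.

The boundary map ∂_1: C_1 → C_0 sends each edge [p,q] (with p < q) to q − p. For instance
  ∂[3,4] = [4] − [3].
As a 5×5 matrix over Z this has rank 4, with invariant factors (1,1,1,1).

Now H_k = ker ∂_k / im ∂_{k+1}, so:

  H_0: rank C_0 − rank ∂_1 = 5 − 4 = 1, and the invariant factors of ∂_1 are all 1, so H_0 ≅ Z.
  H_1: rank ker ∂_1 − rank ∂_2 = (5 − 4) − 0 = 1, and there is no ∂_2, so H_1 ≅ Z.

(K is a triangulation of the circle S^1.)

Hence the Betti numbers are b_0 = 1, b_1 = 1.

b_0 = 1, b_1 = 1.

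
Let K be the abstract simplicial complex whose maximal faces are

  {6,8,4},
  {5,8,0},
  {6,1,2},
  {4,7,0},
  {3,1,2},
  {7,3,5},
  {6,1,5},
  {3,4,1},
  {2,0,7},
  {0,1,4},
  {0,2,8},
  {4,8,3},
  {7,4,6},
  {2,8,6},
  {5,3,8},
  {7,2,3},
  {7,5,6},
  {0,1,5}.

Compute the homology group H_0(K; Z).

H_0 ≅ Z.

We work with the vertex ordering 0 < 1 < 2 < 3 < 4 < 5 < 6 < 7 < 8. The simplices of K, each written with vertices in increasing order, are:

  0-simplices (9): [0], [1], [2], [3], [4], [5], [6], [7], [8]
  1-simplices (27): (27 of them)
  2-simplices (18): [0,1,4], [0,1,5], [0,2,7], [0,2,8], [0,4,7], [0,5,8], [1,2,3], [1,2,6], [1,3,4], [1,5,6], [2,3,7], [2,6,8], [3,4,8], [3,5,7], [3,5,8], [4,6,7], [4,6,8], [5,6,7]

giving chain groups C_0 ≅ Z^9, C_1 ≅ Z^27, C_2 ≅ Z^18.

∂_1: C_1 → C_0 sends each edge [p,q] (with p < q) to q − p. For instance
  ∂[2,6] = [6] − [2].
The resulting 9×27 matrix has rank 8, and its Smith normal form has invariant factors (1,1,1,1,1,1,1,1).

Boundary ∂_2: C_2 → C_1 sends each 2-simplex [p,q,r] to [q,r] − [p,r] + [p,q]. For instance
  ∂[4,6,7] = [6,7] − [4,7] + [4,6],
  ∂[0,1,5] = [1,5] − [0,5] + [0,1].
This gives a 27×18 integer matrix of rank 17; reducing to Smith normal form yields diagonal entries (1,1,1,1,1,1,1,1,1,1,1,1,1,1,1,1,1).

From H_k ≅ ker(∂_k) / im(∂_{k+1}) we obtain:

  H_0: rank C_0 − rank ∂_1 = 9 − 8 = 1, and the invariant factors of ∂_1 are all 1, so H_0 ≅ Z.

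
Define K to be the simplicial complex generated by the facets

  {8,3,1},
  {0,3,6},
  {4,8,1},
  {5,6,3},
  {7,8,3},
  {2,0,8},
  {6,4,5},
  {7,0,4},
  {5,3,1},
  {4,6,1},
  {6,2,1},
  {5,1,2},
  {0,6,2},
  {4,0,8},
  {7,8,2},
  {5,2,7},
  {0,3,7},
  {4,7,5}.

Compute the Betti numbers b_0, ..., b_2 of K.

b_0 = 1, b_1 = 1, b_2 = 0.

Take the total order 0 < 1 < 2 < 3 < 4 < 5 < 6 < 7 < 8 on the vertex set. Then K (dimension 2) consists of the simplices:

  0-simplices (9): [0], [1], [2], [3], [4], [5], [6], [7], [8]
  1-simplices (27): (27 of them)
  2-simplices (18): [0,2,6], [0,2,8], [0,3,6], [0,3,7], [0,4,7], [0,4,8], [1,2,5], [1,2,6], [1,3,5], [1,3,8], [1,4,6], [1,4,8], [2,5,7], [2,7,8], [3,5,6], [3,7,8], [4,5,6], [4,5,7]

so the chain groups are C_0 ≅ Z^9, C_1 ≅ Z^27, C_2 ≅ Z^18.

Boundary ∂_1: C_1 → C_0 is given by ∂[p,q] = [q] − [p]. For instance
  ∂[0,2] = [2] − [0].
The 9×27 boundary matrix has rank 8 and Smith normal form diag(1,1,1,1,1,1,1,1).

Boundary ∂_2: C_2 → C_1 maps a triangle to the signed sum of its edges. For instance
  ∂[4,5,6] = [5,6] − [4,6] + [4,5],
  ∂[4,5,7] = [5,7] − [4,7] + [4,5].
As a 27×18 matrix over Z this has rank 18, with invariant factors (1,1,1,1,1,1,1,1,1,1,1,1,1,1,1,1,1,2).

Now H_k = ker ∂_k / im ∂_{k+1}, so:

  H_0: rank C_0 − rank ∂_1 = 9 − 8 = 1, and the invariant factors of ∂_1 are all 1, so H_0 ≅ Z.
  H_1: rank ker ∂_1 − rank ∂_2 = (27 − 8) − 18 = 1, and ∂_2 has invariant factor 2 > 1, so H_1 ≅ Z ⊕ Z/2.
  H_2: rank ker ∂_2 − rank ∂_3 = (18 − 18) − 0 = 0, and there is no ∂_3, so H_2 ≅ 0.

Hence the Betti numbers are b_0 = 1, b_1 = 1, b_2 = 0.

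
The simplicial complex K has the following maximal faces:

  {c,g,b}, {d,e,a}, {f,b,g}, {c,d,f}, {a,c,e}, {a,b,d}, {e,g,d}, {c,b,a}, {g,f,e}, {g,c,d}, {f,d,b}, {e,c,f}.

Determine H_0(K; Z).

Fix the vertex order a < b < c < d < e < f < g and write every simplex with vertices in increasing order. Then dim K = 2 and the simplices of K are:

  0-simplices (7): a, b, c, d, e, f, g
  1-simplices (18): ab, ac, ad, ae, bc, bd, bf, bg, cd, ce, cf, cg, de, df, dg, ef, eg, fg
  2-simplices (12): abc, abd, ace, ade, bcg, bdf, bfg, cdf, cdg, cef, deg, efg

so the chain groups are C_0 ≅ Z^7, C_1 ≅ Z^18, C_2 ≅ Z^12.

∂_1: C_1 → C_0 sends each edge [p,q] (with p < q) to q − p. For instance
  ∂ac = c − a.
As a 7×18 matrix over Z this has rank 6, with invariant factors (1,1,1,1,1,1).

Boundary ∂_2: C_2 → C_1 acts by ∂[p,q,r] = [q,r] − [p,r] + [p,q]. For instance
  ∂bcg = cg − bg + bc,
  ∂efg = fg − eg + ef.
As a 18×12 matrix over Z this has rank 12, with invariant factors (1,1,1,1,1,1,1,1,1,1,1,2).

From H_k ≅ ker(∂_k) / im(∂_{k+1}) we obtain:

  H_0: rank C_0 − rank ∂_1 = 7 − 6 = 1, and the invariant factors of ∂_1 are all 1, so H_0 ≅ Z.

(K is a triangulation of the real projective plane RP^2.)

H_0 ≅ Z.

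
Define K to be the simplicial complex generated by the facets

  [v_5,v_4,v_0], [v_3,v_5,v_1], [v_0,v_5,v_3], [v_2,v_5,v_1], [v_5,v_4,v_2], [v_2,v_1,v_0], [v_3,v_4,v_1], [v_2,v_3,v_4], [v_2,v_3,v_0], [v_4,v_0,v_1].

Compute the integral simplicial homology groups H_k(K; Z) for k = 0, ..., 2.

We work with the vertex ordering v_0 < v_1 < v_2 < v_3 < v_4 < v_5. The simplices of K, each written with vertices in increasing order, are:

  0-simplices (6): [v_0], [v_1], [v_2], [v_3], [v_4], [v_5]
  1-simplices (15): (15 of them)
  2-simplices (10): [v_0,v_1,v_2], [v_0,v_1,v_4], [v_0,v_2,v_3], [v_0,v_3,v_5], [v_0,v_4,v_5], [v_1,v_2,v_5], [v_1,v_3,v_4], [v_1,v_3,v_5], [v_2,v_3,v_4], [v_2,v_4,v_5]

giving chain groups C_0 ≅ Z^6, C_1 ≅ Z^15, C_2 ≅ Z^10.

Boundary ∂_1: C_1 → C_0 maps an edge to its endpoints' difference, ∂[p,q] = q − p.
The 6×15 boundary matrix has rank 5 and Smith normal form diag(1,1,1,1,1).

∂_2: C_2 → C_1 acts by ∂[p,q,r] = [q,r] − [p,r] + [p,q]. For instance
  ∂[v_1,v_2,v_5] = [v_2,v_5] − [v_1,v_5] + [v_1,v_2],
  ∂[v_2,v_4,v_5] = [v_4,v_5] − [v_2,v_5] + [v_2,v_4].
The resulting 15×10 matrix has rank 10, and its Smith normal form has invariant factors (1,1,1,1,1,1,1,1,1,2).

Reading off H_k = ker ∂_k / im ∂_{k+1}:

  H_0: rank C_0 − rank ∂_1 = 6 − 5 = 1, and the invariant factors of ∂_1 are all 1, so H_0 = Z.
  H_1: rank ker ∂_1 − rank ∂_2 = (15 − 5) − 10 = 0, and ∂_2 has invariant factor 2 > 1, so H_1 = Z/2.
  H_2: rank ker ∂_2 − rank ∂_3 = (10 − 10) − 0 = 0, and there is no ∂_3, so H_2 = 0.

As a check, the Euler characteristic is 6 − 15 + 10 = 1, which agrees with 1 − 0 + 0 = 1.

H_0 ≅ Z,  H_1 ≅ Z/2,  H_2 = 0.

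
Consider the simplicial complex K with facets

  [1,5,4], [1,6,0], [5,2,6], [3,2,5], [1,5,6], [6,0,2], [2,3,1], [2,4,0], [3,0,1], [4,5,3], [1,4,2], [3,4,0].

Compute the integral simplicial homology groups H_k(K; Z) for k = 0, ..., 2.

H_0 = Z,  H_1 = Z/2,  H_2 = 0.

We work with the vertex ordering 0 < 1 < 2 < 3 < 4 < 5 < 6. The simplices of K, each written with vertices in increasing order, are:

  0-simplices (7): [0], [1], [2], [3], [4], [5], [6]
  1-simplices (18): [0,1], [0,2], [0,3], [0,4], [0,6], [1,2], [1,3], [1,4], [1,5], [1,6], [2,3], [2,4], [2,5], [2,6], [3,4], [3,5], [4,5], [5,6]
  2-simplices (12): [0,1,3], [0,1,6], [0,2,4], [0,2,6], [0,3,4], [1,2,3], [1,2,4], [1,4,5], [1,5,6], [2,3,5], [2,5,6], [3,4,5]

Hence C_0 ≅ Z^7, C_1 ≅ Z^18, C_2 ≅ Z^12.

Boundary ∂_1: C_1 → C_0 sends each edge [p,q] (with p < q) to q − p. For instance
  ∂[2,3] = [3] − [2].
This gives a 7×18 integer matrix of rank 6; reducing to Smith normal form yields diagonal entries (1,1,1,1,1,1).

The boundary map ∂_2: C_2 → C_1 maps a triangle to the signed sum of its edges. For instance
  ∂[2,3,5] = [3,5] − [2,5] + [2,3],
  ∂[1,5,6] = [5,6] − [1,6] + [1,5].
The 18×12 boundary matrix has rank 12 and Smith normal form diag(1,1,1,1,1,1,1,1,1,1,1,2).

Reading off H_k = ker ∂_k / im ∂_{k+1}:

  H_0: rank C_0 − rank ∂_1 = 7 − 6 = 1, and the invariant factors of ∂_1 are all 1, so H_0 ≅ Z.
  H_1: rank ker ∂_1 − rank ∂_2 = (18 − 6) − 12 = 0, and ∂_2 has invariant factor 2 > 1, so H_1 ≅ Z/2.
  H_2: rank ker ∂_2 − rank ∂_3 = (12 − 12) − 0 = 0, and there is no ∂_3, so H_2 ≅ 0.

(K is a triangulation of the real projective plane RP^2.)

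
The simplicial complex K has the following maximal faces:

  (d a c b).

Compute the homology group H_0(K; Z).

K has 4 vertices, 6 edges, 4 triangles, 1 3-simplex.
rank ∂_0 = 0, rank ∂_1 = 3 ⇒ b_0 = 4 − 0 − 3 = 1; all invariant factors of ∂_1 are 1 so no torsion. So H_0 = Z.

H_0 ≅ Z.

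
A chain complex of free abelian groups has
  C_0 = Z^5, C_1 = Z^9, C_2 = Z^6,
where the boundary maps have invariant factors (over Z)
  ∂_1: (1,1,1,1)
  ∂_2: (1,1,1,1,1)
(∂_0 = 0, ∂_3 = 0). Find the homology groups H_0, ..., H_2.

H_0 = Z,  H_1 = 0,  H_2 = Z.

H_0: b_0 = 5 − 0 − 4 = 1; torsion from ∂_1 factors > 1: none. So H_0 = Z.
H_1: b_1 = 9 − 4 − 5 = 0; torsion from ∂_2 factors > 1: none. So H_1 = 0.
H_2: b_2 = 6 − 5 − 0 = 1; torsion from ∂_3 factors > 1: none. So H_2 = Z.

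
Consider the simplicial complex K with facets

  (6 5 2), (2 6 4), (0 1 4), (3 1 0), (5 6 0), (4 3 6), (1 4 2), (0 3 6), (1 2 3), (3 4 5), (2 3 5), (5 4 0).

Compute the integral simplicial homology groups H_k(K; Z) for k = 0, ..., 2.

H_0 ≅ Z,  H_1 ≅ Z/2,  H_2 = 0.

K has 7 vertices, 18 edges, 12 triangles.
rank ∂_0 = 0, rank ∂_1 = 6 ⇒ b_0 = 7 − 0 − 6 = 1; all invariant factors of ∂_1 are 1 so no torsion. So H_0 = Z.
rank ∂_1 = 6, rank ∂_2 = 12 ⇒ b_1 = 18 − 6 − 12 = 0; ∂_2 has invariant factor(s) [2] giving torsion. So H_1 = Z/2.
rank ∂_2 = 12, rank ∂_3 = 0 ⇒ b_2 = 12 − 12 − 0 = 0. So H_2 = 0.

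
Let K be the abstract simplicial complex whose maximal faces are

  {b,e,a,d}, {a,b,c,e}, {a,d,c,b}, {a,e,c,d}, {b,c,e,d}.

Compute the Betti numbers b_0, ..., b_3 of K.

Order the vertices as a < b < c < d < e. Listing each simplex with vertices in this order, K has dimension 3 with simplices:

  0-simplices (5): a, b, c, d, e
  1-simplices (10): ab, ac, ad, ae, bc, bd, be, cd, ce, de
  2-simplices (10): abc, abd, abe, acd, ace, ade, bcd, bce, bde, cde
  3-simplices (5): abcd, abce, abde, acde, bcde

so the chain groups are C_0 ≅ Z^5, C_1 ≅ Z^10, C_2 ≅ Z^10, C_3 ≅ Z^5.

The boundary map ∂_1: C_1 → C_0 is given by ∂[p,q] = [q] − [p]. For instance
  ∂ac = c − a.
As a 5×10 matrix over Z this has rank 4, with invariant factors (1,1,1,1).

∂_2: C_2 → C_1 sends each 2-simplex [p,q,r] to [q,r] − [p,r] + [p,q]. For instance
  ∂bde = de − be + bd,
  ∂abc = bc − ac + ab.
The resulting 10×10 matrix has rank 6, and its Smith normal form has invariant factors (1,1,1,1,1,1).

Boundary ∂_3: C_3 → C_2 sends each 3-simplex σ to the alternating sum Σ_i (−1)^i (σ with its i-th vertex removed). For instance
  ∂acde = cde − ade + ace − acd,
  ∂abcd = bcd − acd + abd − abc.
The resulting 10×5 matrix has rank 4, and its Smith normal form has invariant factors (1,1,1,1).

Now H_k = ker ∂_k / im ∂_{k+1}, so:

  H_0: rank C_0 − rank ∂_1 = 5 − 4 = 1, and the invariant factors of ∂_1 are all 1, so H_0 ≅ Z.
  H_1: rank ker ∂_1 − rank ∂_2 = (10 − 4) − 6 = 0, and the invariant factors of ∂_2 are all 1, so H_1 ≅ 0.
  H_2: rank ker ∂_2 − rank ∂_3 = (10 − 6) − 4 = 0, and the invariant factors of ∂_3 are all 1, so H_2 ≅ 0.
  H_3: rank ker ∂_3 − rank ∂_4 = (5 − 4) − 0 = 1, and there is no ∂_4, so H_3 ≅ Z.

Hence the Betti numbers are b_0 = 1, b_1 = 0, b_2 = 0, b_3 = 1.

b_0 = 1, b_1 = 0, b_2 = 0, b_3 = 1.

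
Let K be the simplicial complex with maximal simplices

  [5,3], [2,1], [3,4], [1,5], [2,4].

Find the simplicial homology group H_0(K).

Fix the vertex order 1 < 2 < 3 < 4 < 5 and write every simplex with vertices in increasing order. Then dim K = 1 and the simplices of K are:

  0-simplices (5): [1], [2], [3], [4], [5]
  1-simplices (5): [1,2], [1,5], [2,4], [3,4], [3,5]

so the chain groups are C_0 ≅ Z^5, C_1 ≅ Z^5.

Boundary ∂_1: C_1 → C_0 sends each edge [p,q] (with p < q) to q − p. For instance
  ∂[2,4] = [4] − [2].
The resulting 5×5 matrix has rank 4, and its Smith normal form has invariant factors (1,1,1,1).

Reading off H_k = ker ∂_k / im ∂_{k+1}:

  H_0: rank C_0 − rank ∂_1 = 5 − 4 = 1, and the invariant factors of ∂_1 are all 1, so H_0 = Z.

(K is a triangulation of the circle S^1.)

H_0 ≅ Z.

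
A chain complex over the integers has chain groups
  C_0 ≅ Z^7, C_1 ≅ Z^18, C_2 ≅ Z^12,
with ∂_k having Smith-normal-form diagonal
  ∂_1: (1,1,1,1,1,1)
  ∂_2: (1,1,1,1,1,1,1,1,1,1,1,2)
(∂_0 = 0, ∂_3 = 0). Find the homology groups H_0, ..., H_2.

H_0 = Z,  H_1 = Z/2Z,  H_2 = 0.

H_0: b_0 = 7 − 0 − 6 = 1; torsion from ∂_1 factors > 1: none. So H_0 = Z.
H_1: b_1 = 18 − 6 − 12 = 0; torsion from ∂_2 factors > 1: [2]. So H_1 = Z/2Z.
H_2: b_2 = 12 − 12 − 0 = 0; torsion from ∂_3 factors > 1: none. So H_2 = 0.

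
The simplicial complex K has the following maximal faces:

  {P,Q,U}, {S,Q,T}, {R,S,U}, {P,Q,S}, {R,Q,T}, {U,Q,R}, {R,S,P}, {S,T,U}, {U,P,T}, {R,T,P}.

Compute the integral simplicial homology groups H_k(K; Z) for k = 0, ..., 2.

H_0 = Z,  H_1 = Z/2,  H_2 = 0.

Fix the vertex order P < Q < R < S < T < U and write every simplex with vertices in increasing order. Then dim K = 2 and the simplices of K are:

  0-simplices (6): P, Q, R, S, T, U
  1-simplices (15): PQ, PR, PS, PT, PU, QR, QS, QT, QU, RS, RT, RU, ST, SU, TU
  2-simplices (10): PQS, PQU, PRS, PRT, PTU, QRT, QRU, QST, RSU, STU

Hence C_0 ≅ Z^6, C_1 ≅ Z^15, C_2 ≅ Z^10.

∂_1: C_1 → C_0 is given by ∂[p,q] = [q] − [p].
This gives a 6×15 integer matrix of rank 5; reducing to Smith normal form yields diagonal entries (1,1,1,1,1).

∂_2: C_2 → C_1 acts by ∂[p,q,r] = [q,r] − [p,r] + [p,q]. For instance
  ∂PRS = RS − PS + PR,
  ∂PQU = QU − PU + PQ.
As a 15×10 matrix over Z this has rank 10, with invariant factors (1,1,1,1,1,1,1,1,1,2).

Now H_k = ker ∂_k / im ∂_{k+1}, so:

  H_0: rank C_0 − rank ∂_1 = 6 − 5 = 1, and the invariant factors of ∂_1 are all 1, so H_0 = Z.
  H_1: rank ker ∂_1 − rank ∂_2 = (15 − 5) − 10 = 0, and ∂_2 has invariant factor 2 > 1, so H_1 = Z/2.
  H_2: rank ker ∂_2 − rank ∂_3 = (10 − 10) − 0 = 0, and there is no ∂_3, so H_2 = 0.

As a check, the Euler characteristic is 6 − 15 + 10 = 1, which agrees with 1 − 0 + 0 = 1.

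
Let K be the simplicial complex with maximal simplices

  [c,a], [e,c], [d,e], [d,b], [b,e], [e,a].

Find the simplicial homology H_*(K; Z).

K has 5 vertices, 6 edges.
rank ∂_0 = 0, rank ∂_1 = 4 ⇒ b_0 = 5 − 0 − 4 = 1; all invariant factors of ∂_1 are 1 so no torsion. So H_0 ≅ Z.
rank ∂_1 = 4, rank ∂_2 = 0 ⇒ b_1 = 6 − 4 − 0 = 2. So H_1 ≅ Z^2.

H_0 = Z,  H_1 = Z^2.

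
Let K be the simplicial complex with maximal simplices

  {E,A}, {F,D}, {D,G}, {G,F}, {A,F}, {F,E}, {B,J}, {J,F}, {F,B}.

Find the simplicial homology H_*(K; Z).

H_0 = Z,  H_1 = Z^3.

Fix the vertex order A < B < D < E < F < G < J and write every simplex with vertices in increasing order. Then dim K = 1 and the simplices of K are:

  0-simplices (7): A, B, D, E, F, G, J
  1-simplices (9): AE, AF, BF, BJ, DF, DG, EF, FG, FJ

Hence C_0 ≅ Z^7, C_1 ≅ Z^9.

The boundary map ∂_1: C_1 → C_0 is given by ∂[p,q] = [q] − [p]. For instance
  ∂BF = F − B.
This gives a 7×9 integer matrix of rank 6; reducing to Smith normal form yields diagonal entries (1,1,1,1,1,1).

Computing H_k = (kernel of ∂_k) / (image of ∂_{k+1}):

  H_0: rank C_0 − rank ∂_1 = 7 − 6 = 1, and the invariant factors of ∂_1 are all 1, so H_0 = Z.
  H_1: rank ker ∂_1 − rank ∂_2 = (9 − 6) − 0 = 3, and there is no ∂_2, so H_1 = Z^3.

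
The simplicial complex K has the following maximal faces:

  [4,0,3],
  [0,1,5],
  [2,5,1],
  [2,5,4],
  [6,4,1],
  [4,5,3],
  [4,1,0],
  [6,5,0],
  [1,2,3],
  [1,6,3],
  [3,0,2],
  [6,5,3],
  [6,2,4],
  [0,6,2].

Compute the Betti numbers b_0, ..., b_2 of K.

K has 7 vertices, 21 edges, 14 triangles.
rank ∂_0 = 0, rank ∂_1 = 6 ⇒ b_0 = 7 − 0 − 6 = 1; all invariant factors of ∂_1 are 1 so no torsion. So H_0 = Z.
rank ∂_1 = 6, rank ∂_2 = 13 ⇒ b_1 = 21 − 6 − 13 = 2; all invariant factors of ∂_2 are 1 so no torsion. So H_1 = Z^2.
rank ∂_2 = 13, rank ∂_3 = 0 ⇒ b_2 = 14 − 13 − 0 = 1. So H_2 = Z.

b_0 = 1, b_1 = 2, b_2 = 1.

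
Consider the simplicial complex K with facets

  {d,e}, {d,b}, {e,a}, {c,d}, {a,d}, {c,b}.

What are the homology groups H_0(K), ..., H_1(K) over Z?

We work with the vertex ordering a < b < c < d < e. The simplices of K, each written with vertices in increasing order, are:

  0-simplices (5): a, b, c, d, e
  1-simplices (6): ad, ae, bc, bd, cd, de

Hence C_0 ≅ Z^5, C_1 ≅ Z^6.

Boundary ∂_1: C_1 → C_0 sends each edge [p,q] (with p < q) to q − p.
The resulting 5×6 matrix has rank 4, and its Smith normal form has invariant factors (1,1,1,1).

From H_k ≅ ker(∂_k) / im(∂_{k+1}) we obtain:

  H_0: rank C_0 − rank ∂_1 = 5 − 4 = 1, and the invariant factors of ∂_1 are all 1, so H_0 = Z.
  H_1: rank ker ∂_1 − rank ∂_2 = (6 − 4) − 0 = 2, and there is no ∂_2, so H_1 = Z^2.

H_0 = Z,  H_1 = Z^2.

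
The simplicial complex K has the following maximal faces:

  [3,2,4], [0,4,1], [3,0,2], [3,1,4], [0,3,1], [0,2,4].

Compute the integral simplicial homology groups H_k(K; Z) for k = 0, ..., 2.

H_0 = Z,  H_1 = 0,  H_2 = Z.

Take the total order 0 < 1 < 2 < 3 < 4 on the vertex set. Then K (dimension 2) consists of the simplices:

  0-simplices (5): [0], [1], [2], [3], [4]
  1-simplices (9): [0,1], [0,2], [0,3], [0,4], [1,3], [1,4], [2,3], [2,4], [3,4]
  2-simplices (6): [0,1,3], [0,1,4], [0,2,3], [0,2,4], [1,3,4], [2,3,4]

so the chain groups are C_0 ≅ Z^5, C_1 ≅ Z^9, C_2 ≅ Z^6.

The boundary map ∂_1: C_1 → C_0 sends each edge [p,q] (with p < q) to q − p. For instance
  ∂[2,4] = [4] − [2].
The resulting 5×9 matrix has rank 4, and its Smith normal form has invariant factors (1,1,1,1).

Boundary ∂_2: C_2 → C_1 sends each 2-simplex [p,q,r] to [q,r] − [p,r] + [p,q]. For instance
  ∂[0,2,3] = [2,3] − [0,3] + [0,2],
  ∂[1,3,4] = [3,4] − [1,4] + [1,3].
As a 9×6 matrix over Z this has rank 5, with invariant factors (1,1,1,1,1).

From H_k ≅ ker(∂_k) / im(∂_{k+1}) we obtain:

  H_0: rank C_0 − rank ∂_1 = 5 − 4 = 1, and the invariant factors of ∂_1 are all 1, so H_0 = Z.
  H_1: rank ker ∂_1 − rank ∂_2 = (9 − 4) − 5 = 0, and the invariant factors of ∂_2 are all 1, so H_1 = 0.
  H_2: rank ker ∂_2 − rank ∂_3 = (6 − 5) − 0 = 1, and there is no ∂_3, so H_2 = Z.

(K is a triangulation of the 2-sphere S^2.)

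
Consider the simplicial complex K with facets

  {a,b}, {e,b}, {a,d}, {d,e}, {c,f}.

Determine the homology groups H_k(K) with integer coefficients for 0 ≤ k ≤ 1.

We work with the vertex ordering a < b < c < d < e < f. The simplices of K, each written with vertices in increasing order, are:

  0-simplices (6): a, b, c, d, e, f
  1-simplices (5): ab, ad, be, cf, de

Hence C_0 ≅ Z^6, C_1 ≅ Z^5.

The boundary map ∂_1: C_1 → C_0 is given by ∂[p,q] = [q] − [p].
The 6×5 boundary matrix has rank 4 and Smith normal form diag(1,1,1,1).

Computing H_k = (kernel of ∂_k) / (image of ∂_{k+1}):

  H_0: rank C_0 − rank ∂_1 = 6 − 4 = 2, and the invariant factors of ∂_1 are all 1, so H_0 = Z^2.
  H_1: rank ker ∂_1 − rank ∂_2 = (5 − 4) − 0 = 1, and there is no ∂_2, so H_1 = Z.

As a check, the Euler characteristic is 6 − 5 = 1, which agrees with 2 − 1 = 1.

H_0 = Z^2,  H_1 = Z.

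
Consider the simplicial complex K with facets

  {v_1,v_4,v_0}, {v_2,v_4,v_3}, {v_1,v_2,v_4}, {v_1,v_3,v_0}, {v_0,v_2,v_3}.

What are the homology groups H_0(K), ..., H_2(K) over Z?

Take the total order v_0 < v_1 < v_2 < v_3 < v_4 on the vertex set. Then K (dimension 2) consists of the simplices:

  0-simplices (5): [v_0], [v_1], [v_2], [v_3], [v_4]
  1-simplices (10): [v_0,v_1], [v_0,v_2], [v_0,v_3], [v_0,v_4], [v_1,v_2], [v_1,v_3], [v_1,v_4], [v_2,v_3], [v_2,v_4], [v_3,v_4]
  2-simplices (5): [v_0,v_1,v_3], [v_0,v_1,v_4], [v_0,v_2,v_3], [v_1,v_2,v_4], [v_2,v_3,v_4]

giving chain groups C_0 ≅ Z^5, C_1 ≅ Z^10, C_2 ≅ Z^5.

Boundary ∂_1: C_1 → C_0 maps an edge to its endpoints' difference, ∂[p,q] = q − p. For instance
  ∂[v_1,v_2] = [v_2] − [v_1].
This gives a 5×10 integer matrix of rank 4; reducing to Smith normal form yields diagonal entries (1,1,1,1).

Boundary ∂_2: C_2 → C_1 acts by ∂[p,q,r] = [q,r] − [p,r] + [p,q]. For instance
  ∂[v_0,v_1,v_4] = [v_1,v_4] − [v_0,v_4] + [v_0,v_1],
  ∂[v_2,v_3,v_4] = [v_3,v_4] − [v_2,v_4] + [v_2,v_3].
The resulting 10×5 matrix has rank 5, and its Smith normal form has invariant factors (1,1,1,1,1).

From H_k ≅ ker(∂_k) / im(∂_{k+1}) we obtain:

  H_0: rank C_0 − rank ∂_1 = 5 − 4 = 1, and the invariant factors of ∂_1 are all 1, so H_0 ≅ Z.
  H_1: rank ker ∂_1 − rank ∂_2 = (10 − 4) − 5 = 1, and the invariant factors of ∂_2 are all 1, so H_1 ≅ Z.
  H_2: rank ker ∂_2 − rank ∂_3 = (5 − 5) − 0 = 0, and there is no ∂_3, so H_2 ≅ 0.

H_0 = Z,  H_1 = Z,  H_2 = 0.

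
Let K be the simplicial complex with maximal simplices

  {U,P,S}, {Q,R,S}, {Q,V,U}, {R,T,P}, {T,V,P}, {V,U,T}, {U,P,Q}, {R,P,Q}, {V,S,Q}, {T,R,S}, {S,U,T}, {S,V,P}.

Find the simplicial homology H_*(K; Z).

H_0 = Z,  H_1 = Z/2Z,  H_2 = 0.

We work with the vertex ordering P < Q < R < S < T < U < V. The simplices of K, each written with vertices in increasing order, are:

  0-simplices (7): P, Q, R, S, T, U, V
  1-simplices (18): PQ, PR, PS, PT, PU, PV, QR, QS, QU, QV, RS, RT, ST, SU, SV, TU, TV, UV
  2-simplices (12): PQR, PQU, PRT, PSU, PSV, PTV, QRS, QSV, QUV, RST, STU, TUV

Hence C_0 ≅ Z^7, C_1 ≅ Z^18, C_2 ≅ Z^12.

∂_1: C_1 → C_0 is given by ∂[p,q] = [q] − [p].
The resulting 7×18 matrix has rank 6, and its Smith normal form has invariant factors (1,1,1,1,1,1).

∂_2: C_2 → C_1 sends each 2-simplex [p,q,r] to [q,r] − [p,r] + [p,q]. For instance
  ∂STU = TU − SU + ST,
  ∂PRT = RT − PT + PR.
As a 18×12 matrix over Z this has rank 12, with invariant factors (1,1,1,1,1,1,1,1,1,1,1,2).

From H_k ≅ ker(∂_k) / im(∂_{k+1}) we obtain:

  H_0: rank C_0 − rank ∂_1 = 7 − 6 = 1, and the invariant factors of ∂_1 are all 1, so H_0 ≅ Z.
  H_1: rank ker ∂_1 − rank ∂_2 = (18 − 6) − 12 = 0, and ∂_2 has invariant factor 2 > 1, so H_1 ≅ Z/2Z.
  H_2: rank ker ∂_2 − rank ∂_3 = (12 − 12) − 0 = 0, and there is no ∂_3, so H_2 ≅ 0.

As a check, the Euler characteristic is 7 − 18 + 12 = 1, which agrees with 1 − 0 + 0 = 1.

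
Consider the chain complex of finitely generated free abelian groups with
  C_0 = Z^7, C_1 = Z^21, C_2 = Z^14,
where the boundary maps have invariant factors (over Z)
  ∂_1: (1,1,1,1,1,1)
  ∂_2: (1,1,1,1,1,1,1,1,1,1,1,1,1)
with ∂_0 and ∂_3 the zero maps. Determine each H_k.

H_0: b_0 = 7 − 0 − 6 = 1; torsion from ∂_1 factors > 1: none. So H_0 ≅ Z.
H_1: b_1 = 21 − 6 − 13 = 2; torsion from ∂_2 factors > 1: none. So H_1 ≅ Z^2.
H_2: b_2 = 14 − 13 − 0 = 1; torsion from ∂_3 factors > 1: none. So H_2 ≅ Z.

H_0 ≅ Z,  H_1 ≅ Z^2,  H_2 ≅ Z.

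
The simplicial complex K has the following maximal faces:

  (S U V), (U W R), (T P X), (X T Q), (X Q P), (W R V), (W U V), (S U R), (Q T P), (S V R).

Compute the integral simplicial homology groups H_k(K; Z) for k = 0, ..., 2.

We work with the vertex ordering P < Q < R < S < T < U < V < W < X. The simplices of K, each written with vertices in increasing order, are:

  0-simplices (9): P, Q, R, S, T, U, V, W, X
  1-simplices (15): PQ, PT, PX, QT, QX, RS, RU, RV, RW, SU, SV, TX, UV, UW, VW
  2-simplices (10): PQT, PQX, PTX, QTX, RSU, RSV, RUW, RVW, SUV, UVW

Hence C_0 ≅ Z^9, C_1 ≅ Z^15, C_2 ≅ Z^10.

∂_1: C_1 → C_0 maps an edge to its endpoints' difference, ∂[p,q] = q − p. For instance
  ∂PQ = Q − P.
This gives a 9×15 integer matrix of rank 7; reducing to Smith normal form yields diagonal entries (1,1,1,1,1,1,1).

Boundary ∂_2: C_2 → C_1 acts by ∂[p,q,r] = [q,r] − [p,r] + [p,q]. For instance
  ∂PQT = QT − PT + PQ,
  ∂QTX = TX − QX + QT.
This gives a 15×10 integer matrix of rank 8; reducing to Smith normal form yields diagonal entries (1,1,1,1,1,1,1,1).

Reading off H_k = ker ∂_k / im ∂_{k+1}:

  H_0: rank C_0 − rank ∂_1 = 9 − 7 = 2, and the invariant factors of ∂_1 are all 1, so H_0 ≅ Z^2.
  H_1: rank ker ∂_1 − rank ∂_2 = (15 − 7) − 8 = 0, and the invariant factors of ∂_2 are all 1, so H_1 ≅ 0.
  H_2: rank ker ∂_2 − rank ∂_3 = (10 − 8) − 0 = 2, and there is no ∂_3, so H_2 ≅ Z^2.

H_0 = Z^2,  H_1 = 0,  H_2 = Z^2.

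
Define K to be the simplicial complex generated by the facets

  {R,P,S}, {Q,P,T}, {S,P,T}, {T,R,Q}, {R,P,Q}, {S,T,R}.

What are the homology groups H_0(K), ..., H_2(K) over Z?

H_0 = Z,  H_1 = 0,  H_2 = Z.

Order the vertices as P < Q < R < S < T. Listing each simplex with vertices in this order, K has dimension 2 with simplices:

  0-simplices (5): P, Q, R, S, T
  1-simplices (9): PQ, PR, PS, PT, QR, QT, RS, RT, ST
  2-simplices (6): PQR, PQT, PRS, PST, QRT, RST

giving chain groups C_0 ≅ Z^5, C_1 ≅ Z^9, C_2 ≅ Z^6.

Boundary ∂_1: C_1 → C_0 is given by ∂[p,q] = [q] − [p].
The resulting 5×9 matrix has rank 4, and its Smith normal form has invariant factors (1,1,1,1).

∂_2: C_2 → C_1 maps a triangle to the signed sum of its edges. For instance
  ∂PQT = QT − PT + PQ,
  ∂RST = ST − RT + RS.
This gives a 9×6 integer matrix of rank 5; reducing to Smith normal form yields diagonal entries (1,1,1,1,1).

Computing H_k = (kernel of ∂_k) / (image of ∂_{k+1}):

  H_0: rank C_0 − rank ∂_1 = 5 − 4 = 1, and the invariant factors of ∂_1 are all 1, so H_0 = Z.
  H_1: rank ker ∂_1 − rank ∂_2 = (9 − 4) − 5 = 0, and the invariant factors of ∂_2 are all 1, so H_1 = 0.
  H_2: rank ker ∂_2 − rank ∂_3 = (6 − 5) − 0 = 1, and there is no ∂_3, so H_2 = Z.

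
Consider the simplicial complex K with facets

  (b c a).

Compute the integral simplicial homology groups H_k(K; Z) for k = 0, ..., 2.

We work with the vertex ordering a < b < c. The simplices of K, each written with vertices in increasing order, are:

  0-simplices (3): a, b, c
  1-simplices (3): ab, ac, bc
  2-simplices (1): abc

Hence C_0 ≅ Z^3, C_1 ≅ Z^3, C_2 ≅ Z^1.

∂_1: C_1 → C_0 sends each edge [p,q] (with p < q) to q − p.
This gives a 3×3 integer matrix of rank 2; reducing to Smith normal form yields diagonal entries (1,1).

Boundary ∂_2: C_2 → C_1 sends each 2-simplex [p,q,r] to [q,r] − [p,r] + [p,q]. For instance
  ∂abc = bc − ac + ab.
This gives a 3×1 integer matrix of rank 1; reducing to Smith normal form yields diagonal entries (1).

From H_k ≅ ker(∂_k) / im(∂_{k+1}) we obtain:

  H_0: rank C_0 − rank ∂_1 = 3 − 2 = 1, and the invariant factors of ∂_1 are all 1, so H_0 ≅ Z.
  H_1: rank ker ∂_1 − rank ∂_2 = (3 − 2) − 1 = 0, and the invariant factors of ∂_2 are all 1, so H_1 ≅ 0.
  H_2: rank ker ∂_2 − rank ∂_3 = (1 − 1) − 0 = 0, and there is no ∂_3, so H_2 ≅ 0.

(K is a triangulation of the 2-simplex.)

H_0 ≅ Z,  H_1 = 0,  H_2 = 0.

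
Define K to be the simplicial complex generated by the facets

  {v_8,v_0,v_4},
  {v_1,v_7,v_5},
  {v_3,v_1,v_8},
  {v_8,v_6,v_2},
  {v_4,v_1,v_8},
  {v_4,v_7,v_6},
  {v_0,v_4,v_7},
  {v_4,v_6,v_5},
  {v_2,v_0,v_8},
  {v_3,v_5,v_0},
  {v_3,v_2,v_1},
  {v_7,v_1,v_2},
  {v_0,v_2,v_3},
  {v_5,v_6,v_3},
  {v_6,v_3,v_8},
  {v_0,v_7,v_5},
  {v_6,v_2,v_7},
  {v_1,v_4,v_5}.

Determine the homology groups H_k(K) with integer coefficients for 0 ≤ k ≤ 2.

Take the total order v_0 < v_1 < v_2 < v_3 < v_4 < v_5 < v_6 < v_7 < v_8 on the vertex set. Then K (dimension 2) consists of the simplices:

  0-simplices (9): [v_0], [v_1], [v_2], [v_3], [v_4], [v_5], [v_6], [v_7], [v_8]
  1-simplices (27): (27 of them)
  2-simplices (18): (18 of them)

so the chain groups are C_0 ≅ Z^9, C_1 ≅ Z^27, C_2 ≅ Z^18.

Boundary ∂_1: C_1 → C_0 is given by ∂[p,q] = [q] − [p]. For instance
  ∂[v_2,v_7] = [v_7] − [v_2].
The resulting 9×27 matrix has rank 8, and its Smith normal form has invariant factors (1,1,1,1,1,1,1,1).

Boundary ∂_2: C_2 → C_1 sends each 2-simplex [p,q,r] to [q,r] − [p,r] + [p,q]. For instance
  ∂[v_1,v_5,v_7] = [v_5,v_7] − [v_1,v_7] + [v_1,v_5],
  ∂[v_4,v_5,v_6] = [v_5,v_6] − [v_4,v_6] + [v_4,v_5].
The resulting 27×18 matrix has rank 18, and its Smith normal form has invariant factors (1,1,1,1,1,1,1,1,1,1,1,1,1,1,1,1,1,2).

Now H_k = ker ∂_k / im ∂_{k+1}, so:

  H_0: rank C_0 − rank ∂_1 = 9 − 8 = 1, and the invariant factors of ∂_1 are all 1, so H_0 ≅ Z.
  H_1: rank ker ∂_1 − rank ∂_2 = (27 − 8) − 18 = 1, and ∂_2 has invariant factor 2 > 1, so H_1 ≅ Z ⊕ Z/2Z.
  H_2: rank ker ∂_2 − rank ∂_3 = (18 − 18) − 0 = 0, and there is no ∂_3, so H_2 ≅ 0.

(K is a triangulation of the Klein bottle.)

H_0 ≅ Z,  H_1 ≅ Z ⊕ Z/2Z,  H_2 = 0.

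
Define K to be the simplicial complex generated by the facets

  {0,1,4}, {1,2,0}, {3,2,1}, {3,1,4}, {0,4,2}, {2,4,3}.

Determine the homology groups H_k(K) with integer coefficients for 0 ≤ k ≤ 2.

K has 5 vertices, 9 edges, 6 triangles.
rank ∂_0 = 0, rank ∂_1 = 4 ⇒ b_0 = 5 − 0 − 4 = 1; all invariant factors of ∂_1 are 1 so no torsion. So H_0 ≅ Z.
rank ∂_1 = 4, rank ∂_2 = 5 ⇒ b_1 = 9 − 4 − 5 = 0; all invariant factors of ∂_2 are 1 so no torsion. So H_1 ≅ 0.
rank ∂_2 = 5, rank ∂_3 = 0 ⇒ b_2 = 6 − 5 − 0 = 1. So H_2 ≅ Z.

H_0 ≅ Z,  H_1 = 0,  H_2 ≅ Z.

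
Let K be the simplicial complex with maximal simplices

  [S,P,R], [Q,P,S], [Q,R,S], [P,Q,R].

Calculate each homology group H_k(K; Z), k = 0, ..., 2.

H_0 ≅ Z,  H_1 = 0,  H_2 ≅ Z.

Fix the vertex order P < Q < R < S and write every simplex with vertices in increasing order. Then dim K = 2 and the simplices of K are:

  0-simplices (4): P, Q, R, S
  1-simplices (6): PQ, PR, PS, QR, QS, RS
  2-simplices (4): PQR, PQS, PRS, QRS

Hence C_0 ≅ Z^4, C_1 ≅ Z^6, C_2 ≅ Z^4.

∂_1: C_1 → C_0 sends each edge [p,q] (with p < q) to q − p. For instance
  ∂QS = S − Q.
This gives a 4×6 integer matrix of rank 3; reducing to Smith normal form yields diagonal entries (1,1,1).

∂_2: C_2 → C_1 maps a triangle to the signed sum of its edges. For instance
  ∂QRS = RS − QS + QR,
  ∂PQR = QR − PR + PQ.
This gives a 6×4 integer matrix of rank 3; reducing to Smith normal form yields diagonal entries (1,1,1).

Reading off H_k = ker ∂_k / im ∂_{k+1}:

  H_0: rank C_0 − rank ∂_1 = 4 − 3 = 1, and the invariant factors of ∂_1 are all 1, so H_0 ≅ Z.
  H_1: rank ker ∂_1 − rank ∂_2 = (6 − 3) − 3 = 0, and the invariant factors of ∂_2 are all 1, so H_1 ≅ 0.
  H_2: rank ker ∂_2 − rank ∂_3 = (4 − 3) − 0 = 1, and there is no ∂_3, so H_2 ≅ Z.

As a check, the Euler characteristic is 4 − 6 + 4 = 2, which agrees with 1 − 0 + 1 = 2.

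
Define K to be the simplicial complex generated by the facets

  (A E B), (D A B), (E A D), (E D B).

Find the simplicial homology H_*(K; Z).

H_0 = Z,  H_1 = 0,  H_2 = Z.

Order the vertices as A < B < D < E. Listing each simplex with vertices in this order, K has dimension 2 with simplices:

  0-simplices (4): A, B, D, E
  1-simplices (6): AB, AD, AE, BD, BE, DE
  2-simplices (4): ABD, ABE, ADE, BDE

giving chain groups C_0 ≅ Z^4, C_1 ≅ Z^6, C_2 ≅ Z^4.

∂_1: C_1 → C_0 sends each edge [p,q] (with p < q) to q − p. For instance
  ∂DE = E − D.
The resulting 4×6 matrix has rank 3, and its Smith normal form has invariant factors (1,1,1).

Boundary ∂_2: C_2 → C_1 sends each 2-simplex [p,q,r] to [q,r] − [p,r] + [p,q]. For instance
  ∂ABD = BD − AD + AB,
  ∂ABE = BE − AE + AB.
The 6×4 boundary matrix has rank 3 and Smith normal form diag(1,1,1).

Reading off H_k = ker ∂_k / im ∂_{k+1}:

  H_0: rank C_0 − rank ∂_1 = 4 − 3 = 1, and the invariant factors of ∂_1 are all 1, so H_0 = Z.
  H_1: rank ker ∂_1 − rank ∂_2 = (6 − 3) − 3 = 0, and the invariant factors of ∂_2 are all 1, so H_1 = 0.
  H_2: rank ker ∂_2 − rank ∂_3 = (4 − 3) − 0 = 1, and there is no ∂_3, so H_2 = Z.

As a check, the Euler characteristic is 4 − 6 + 4 = 2, which agrees with 1 − 0 + 1 = 2.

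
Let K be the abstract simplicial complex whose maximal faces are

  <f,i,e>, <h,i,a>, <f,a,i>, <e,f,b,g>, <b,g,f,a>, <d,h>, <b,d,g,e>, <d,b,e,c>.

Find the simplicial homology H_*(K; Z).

H_0 ≅ Z,  H_1 ≅ Z,  H_2 = 0,  H_3 = 0.

We work with the vertex ordering a < b < c < d < e < f < g < h < i. The simplices of K, each written with vertices in increasing order, are:

  0-simplices (9): a, b, c, d, e, f, g, h, i
  1-simplices (21): ab, af, ag, ah, ai, bc, bd, be, bf, bg, cd, ce, de, dg, dh, ef, eg, ei, fg, fi, hi
  2-simplices (16): abf, abg, afg, afi, ahi, bcd, bce, bde, bdg, bef, beg, bfg, cde, deg, efg, efi
  3-simplices (4): abfg, bcde, bdeg, befg

giving chain groups C_0 ≅ Z^9, C_1 ≅ Z^21, C_2 ≅ Z^16, C_3 ≅ Z^4.

The boundary map ∂_1: C_1 → C_0 maps an edge to its endpoints' difference, ∂[p,q] = q − p.
This gives a 9×21 integer matrix of rank 8; reducing to Smith normal form yields diagonal entries (1,1,1,1,1,1,1,1).

∂_2: C_2 → C_1 sends each 2-simplex [p,q,r] to [q,r] − [p,r] + [p,q]. For instance
  ∂bfg = fg − bg + bf,
  ∂bcd = cd − bd + bc.
As a 21×16 matrix over Z this has rank 12, with invariant factors (1,1,1,1,1,1,1,1,1,1,1,1).

Boundary ∂_3: C_3 → C_2 sends each 3-simplex σ to the alternating sum Σ_i (−1)^i (σ with its i-th vertex removed). For instance
  ∂bdeg = deg − beg + bdg − bde,
  ∂abfg = bfg − afg + abg − abf.
This gives a 16×4 integer matrix of rank 4; reducing to Smith normal form yields diagonal entries (1,1,1,1).

Computing H_k = (kernel of ∂_k) / (image of ∂_{k+1}):

  H_0: rank C_0 − rank ∂_1 = 9 − 8 = 1, and the invariant factors of ∂_1 are all 1, so H_0 ≅ Z.
  H_1: rank ker ∂_1 − rank ∂_2 = (21 − 8) − 12 = 1, and the invariant factors of ∂_2 are all 1, so H_1 ≅ Z.
  H_2: rank ker ∂_2 − rank ∂_3 = (16 − 12) − 4 = 0, and the invariant factors of ∂_3 are all 1, so H_2 ≅ 0.
  H_3: rank ker ∂_3 − rank ∂_4 = (4 − 4) − 0 = 0, and there is no ∂_4, so H_3 ≅ 0.

As a check, the Euler characteristic is 9 − 21 + 16 − 4 = 0, which agrees with 1 − 1 + 0 − 0 = 0.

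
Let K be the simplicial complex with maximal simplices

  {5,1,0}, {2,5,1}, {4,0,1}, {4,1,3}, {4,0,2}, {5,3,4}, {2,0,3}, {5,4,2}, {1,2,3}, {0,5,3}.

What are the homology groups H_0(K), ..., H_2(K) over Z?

Order the vertices as 0 < 1 < 2 < 3 < 4 < 5. Listing each simplex with vertices in this order, K has dimension 2 with simplices:

  0-simplices (6): [0], [1], [2], [3], [4], [5]
  1-simplices (15): [0,1], [0,2], [0,3], [0,4], [0,5], [1,2], [1,3], [1,4], [1,5], [2,3], [2,4], [2,5], [3,4], [3,5], [4,5]
  2-simplices (10): [0,1,4], [0,1,5], [0,2,3], [0,2,4], [0,3,5], [1,2,3], [1,2,5], [1,3,4], [2,4,5], [3,4,5]

Hence C_0 ≅ Z^6, C_1 ≅ Z^15, C_2 ≅ Z^10.

Boundary ∂_1: C_1 → C_0 maps an edge to its endpoints' difference, ∂[p,q] = q − p.
The 6×15 boundary matrix has rank 5 and Smith normal form diag(1,1,1,1,1).

∂_2: C_2 → C_1 maps a triangle to the signed sum of its edges. For instance
  ∂[3,4,5] = [4,5] − [3,5] + [3,4],
  ∂[0,1,5] = [1,5] − [0,5] + [0,1].
The 15×10 boundary matrix has rank 10 and Smith normal form diag(1,1,1,1,1,1,1,1,1,2).

Now H_k = ker ∂_k / im ∂_{k+1}, so:

  H_0: rank C_0 − rank ∂_1 = 6 − 5 = 1, and the invariant factors of ∂_1 are all 1, so H_0 = Z.
  H_1: rank ker ∂_1 − rank ∂_2 = (15 − 5) − 10 = 0, and ∂_2 has invariant factor 2 > 1, so H_1 = Z/2Z.
  H_2: rank ker ∂_2 − rank ∂_3 = (10 − 10) − 0 = 0, and there is no ∂_3, so H_2 = 0.

H_0 ≅ Z,  H_1 ≅ Z/2Z,  H_2 = 0.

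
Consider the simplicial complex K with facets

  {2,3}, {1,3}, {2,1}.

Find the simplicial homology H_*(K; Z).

H_0 ≅ Z,  H_1 ≅ Z.

Take the total order 1 < 2 < 3 on the vertex set. Then K (dimension 1) consists of the simplices:

  0-simplices (3): [1], [2], [3]
  1-simplices (3): [1,2], [1,3], [2,3]

Hence C_0 ≅ Z^3, C_1 ≅ Z^3.

The boundary map ∂_1: C_1 → C_0 is given by ∂[p,q] = [q] − [p].
The resulting 3×3 matrix has rank 2, and its Smith normal form has invariant factors (1,1).

Reading off H_k = ker ∂_k / im ∂_{k+1}:

  H_0: rank C_0 − rank ∂_1 = 3 − 2 = 1, and the invariant factors of ∂_1 are all 1, so H_0 ≅ Z.
  H_1: rank ker ∂_1 − rank ∂_2 = (3 − 2) − 0 = 1, and there is no ∂_2, so H_1 ≅ Z.

(K is a triangulation of the circle S^1.)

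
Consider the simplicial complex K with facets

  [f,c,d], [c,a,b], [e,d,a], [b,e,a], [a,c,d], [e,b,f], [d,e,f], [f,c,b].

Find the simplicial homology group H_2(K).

Take the total order a < b < c < d < e < f on the vertex set. Then K (dimension 2) consists of the simplices:

  0-simplices (6): a, b, c, d, e, f
  1-simplices (12): ab, ac, ad, ae, bc, be, bf, cd, cf, de, df, ef
  2-simplices (8): abc, abe, acd, ade, bcf, bef, cdf, def

Hence C_0 ≅ Z^6, C_1 ≅ Z^12, C_2 ≅ Z^8.

Boundary ∂_1: C_1 → C_0 sends each edge [p,q] (with p < q) to q − p. For instance
  ∂bc = c − b.
As a 6×12 matrix over Z this has rank 5, with invariant factors (1,1,1,1,1).

∂_2: C_2 → C_1 maps a triangle to the signed sum of its edges. For instance
  ∂abe = be − ae + ab,
  ∂bcf = cf − bf + bc.
The resulting 12×8 matrix has rank 7, and its Smith normal form has invariant factors (1,1,1,1,1,1,1).

From H_k ≅ ker(∂_k) / im(∂_{k+1}) we obtain:

  H_2: rank ker ∂_2 − rank ∂_3 = (8 − 7) − 0 = 1, and there is no ∂_3, so H_2 ≅ Z.

H_2 ≅ Z.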